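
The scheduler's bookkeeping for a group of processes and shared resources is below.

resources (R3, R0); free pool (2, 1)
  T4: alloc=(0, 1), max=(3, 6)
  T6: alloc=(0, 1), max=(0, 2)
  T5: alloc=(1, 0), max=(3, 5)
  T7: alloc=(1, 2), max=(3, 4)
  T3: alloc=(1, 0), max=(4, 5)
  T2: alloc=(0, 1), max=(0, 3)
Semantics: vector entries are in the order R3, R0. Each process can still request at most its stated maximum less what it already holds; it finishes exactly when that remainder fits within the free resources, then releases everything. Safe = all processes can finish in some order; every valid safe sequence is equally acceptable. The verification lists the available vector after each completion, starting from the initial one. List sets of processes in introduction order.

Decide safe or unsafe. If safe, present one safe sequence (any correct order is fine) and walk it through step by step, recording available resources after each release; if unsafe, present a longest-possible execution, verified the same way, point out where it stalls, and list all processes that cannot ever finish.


SAFE, for example via the order T6, T7, T2, T3, T5, T4.
Key observation: T6 marks the first exact bind of the order: its need (0, 1) fits the free (2, 1) with zero slack on a requested resource.
Step-by-step check:
  pool = (2, 1)
  run T6 (needs (0, 1), free (2, 1)); after release of (0, 1) the pool is (2, 2)
  run T7 (needs (2, 2), free (2, 2)); after release of (1, 2) the pool is (3, 4)
  run T2 (needs (0, 2), free (3, 4)); after release of (0, 1) the pool is (3, 5)
  run T3 (needs (3, 5), free (3, 5)); after release of (1, 0) the pool is (4, 5)
  run T5 (needs (2, 5), free (4, 5)); after release of (1, 0) the pool is (5, 5)
  run T4 (needs (3, 5), free (5, 5)); after release of (0, 1) the pool is (5, 6)


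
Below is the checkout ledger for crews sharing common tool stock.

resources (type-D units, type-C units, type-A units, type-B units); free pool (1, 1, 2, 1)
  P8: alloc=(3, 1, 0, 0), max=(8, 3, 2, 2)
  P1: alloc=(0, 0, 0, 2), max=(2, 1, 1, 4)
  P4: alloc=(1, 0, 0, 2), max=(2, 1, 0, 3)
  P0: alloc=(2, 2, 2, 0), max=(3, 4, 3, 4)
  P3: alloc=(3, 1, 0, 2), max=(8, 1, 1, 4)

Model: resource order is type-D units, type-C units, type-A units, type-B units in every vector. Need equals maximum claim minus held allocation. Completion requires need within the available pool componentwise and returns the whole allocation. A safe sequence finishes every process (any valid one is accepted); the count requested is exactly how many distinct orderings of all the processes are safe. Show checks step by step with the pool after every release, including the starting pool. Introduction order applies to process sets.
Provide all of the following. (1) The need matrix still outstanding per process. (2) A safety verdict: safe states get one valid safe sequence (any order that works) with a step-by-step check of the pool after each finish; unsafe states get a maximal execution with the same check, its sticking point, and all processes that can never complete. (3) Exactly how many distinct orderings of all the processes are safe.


(1) Remaining need (order type-D units, type-C units, type-A units, type-B units):
  P8: (5, 2, 2, 2)
  P1: (2, 1, 1, 2)
  P4: (1, 1, 0, 1)
  P0: (1, 2, 1, 4)
  P3: (5, 0, 1, 2)
(2) UNSAFE.
Key observation: after P4, P1 the pool peaks at (2, 1, 2, 5), and each blocked process is short somewhere: P8 on type-D units, type-C units; P0 on type-C units; P3 on type-D units.
Going as far as possible: P4, P1; after that, nothing fits. Check, step by step:
  pool = (1, 1, 2, 1)
  P4 needs (1, 1, 0, 1) <= (1, 1, 2, 1) -> finishes; pool += (1, 0, 0, 2) = (2, 1, 2, 3)
  P1 needs (2, 1, 1, 2) <= (2, 1, 2, 3) -> finishes; pool += (0, 0, 0, 2) = (2, 1, 2, 5)
  P8 still needs (5, 2, 2, 2) but only (2, 1, 2, 5) is free — short on type-D units and type-C units
  P0 still needs (1, 2, 1, 4) but only (2, 1, 2, 5) is free — short on type-C units
  P3 still needs (5, 0, 1, 2) but only (2, 1, 2, 5) is free — short on type-D units
Never able to finish: P8, P0 and P3.
(3) Exactly 0 of the possible complete orderings are safe sequences.


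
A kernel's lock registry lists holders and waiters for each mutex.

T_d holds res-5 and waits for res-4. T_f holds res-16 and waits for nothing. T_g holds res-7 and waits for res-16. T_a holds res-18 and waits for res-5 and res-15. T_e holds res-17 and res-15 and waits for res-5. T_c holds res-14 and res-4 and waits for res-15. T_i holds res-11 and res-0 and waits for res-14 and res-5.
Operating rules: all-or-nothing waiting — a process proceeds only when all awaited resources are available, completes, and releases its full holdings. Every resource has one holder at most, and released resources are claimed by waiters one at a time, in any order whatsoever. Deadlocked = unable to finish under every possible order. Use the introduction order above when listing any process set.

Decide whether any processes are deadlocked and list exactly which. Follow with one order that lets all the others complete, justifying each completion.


The deadlocked set is T_d, T_a, T_e, T_c and T_i.
Key observation: the knot is the closed ring of waits T_d -> T_c -> T_e -> T_d; T_a and T_i wait into the deadlock from upstream.
One completion order for the rest: T_f, T_g.
Step-by-step check:
  T_f: no waits; runs immediately, freeing res-16
  run T_g (all its waits — res-16 — are resolved); releases res-7


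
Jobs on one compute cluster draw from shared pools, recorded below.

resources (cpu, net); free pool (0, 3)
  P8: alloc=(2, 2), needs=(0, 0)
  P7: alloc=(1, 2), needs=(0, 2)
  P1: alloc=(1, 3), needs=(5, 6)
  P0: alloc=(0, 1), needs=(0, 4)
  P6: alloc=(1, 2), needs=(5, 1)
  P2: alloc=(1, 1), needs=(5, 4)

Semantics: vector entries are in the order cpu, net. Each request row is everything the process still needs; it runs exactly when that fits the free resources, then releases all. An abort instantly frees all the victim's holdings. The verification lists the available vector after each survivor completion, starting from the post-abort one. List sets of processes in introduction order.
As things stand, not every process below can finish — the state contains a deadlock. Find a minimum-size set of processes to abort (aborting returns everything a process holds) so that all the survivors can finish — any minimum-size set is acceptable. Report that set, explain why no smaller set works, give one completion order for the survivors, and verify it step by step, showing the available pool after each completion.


The answer: abort P1 and P2.
Key observation: P6 could never have finished before the abort; with (2, 4) returned by P1 and P2, it fits at step 3.
No one abort is enough; case by case: P8 alone leaves P1 blocked (short on cpu); P7 alone leaves P1 blocked (short on cpu); P1 alone leaves P6 blocked (short on cpu); P0 alone leaves P1 blocked (short on cpu); P6 alone leaves P1 blocked (short on cpu); P2 alone leaves P1 blocked (short on cpu).
Survivors finish in the order: P7, P8, P6, P0. Walking it through (pool after the aborts first):
  pool = (2, 7)
  P7 needs (0, 2) <= (2, 7) -> finishes; pool += (1, 2) = (3, 9)
  P8 needs (0, 0) <= (3, 9) -> finishes; pool += (2, 2) = (5, 11)
  P6 needs (5, 1) <= (5, 11) -> finishes; pool += (1, 2) = (6, 13)
  P0 needs (0, 4) <= (6, 13) -> finishes; pool += (0, 1) = (6, 14)


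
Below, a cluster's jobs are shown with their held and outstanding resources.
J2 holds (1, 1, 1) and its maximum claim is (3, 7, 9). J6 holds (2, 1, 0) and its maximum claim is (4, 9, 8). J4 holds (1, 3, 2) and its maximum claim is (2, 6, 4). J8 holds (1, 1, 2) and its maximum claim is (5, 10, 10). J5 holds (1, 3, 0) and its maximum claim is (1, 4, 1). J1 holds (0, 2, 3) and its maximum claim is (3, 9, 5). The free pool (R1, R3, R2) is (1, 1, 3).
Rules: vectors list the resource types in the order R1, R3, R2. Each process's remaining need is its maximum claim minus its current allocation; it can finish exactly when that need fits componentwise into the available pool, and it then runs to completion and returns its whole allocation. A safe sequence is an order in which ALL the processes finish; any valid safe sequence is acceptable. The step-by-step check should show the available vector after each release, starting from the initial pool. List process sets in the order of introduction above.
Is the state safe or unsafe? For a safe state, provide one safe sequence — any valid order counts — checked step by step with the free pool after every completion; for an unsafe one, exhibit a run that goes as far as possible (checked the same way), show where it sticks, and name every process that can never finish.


SAFE. One safe sequence: J5, J4, J1, J2, J8, J6.
Key observation: the order's first zero-slack moment is J5 ((0, 1, 1) needed, (1, 1, 3) free — a requested resource with nothing to spare).
Verifying each step:
  pool = (1, 1, 3)
  J5: need (0, 1, 1) fits (1, 1, 3); releases (1, 3, 0), pool now (2, 4, 3)
  J4: need (1, 3, 2) fits (2, 4, 3); releases (1, 3, 2), pool now (3, 7, 5)
  J1: need (3, 7, 2) fits (3, 7, 5); releases (0, 2, 3), pool now (3, 9, 8)
  J2: need (2, 6, 8) fits (3, 9, 8); releases (1, 1, 1), pool now (4, 10, 9)
  J8: need (4, 9, 8) fits (4, 10, 9); releases (1, 1, 2), pool now (5, 11, 11)
  J6: need (2, 8, 8) fits (5, 11, 11); releases (2, 1, 0), pool now (7, 12, 11)


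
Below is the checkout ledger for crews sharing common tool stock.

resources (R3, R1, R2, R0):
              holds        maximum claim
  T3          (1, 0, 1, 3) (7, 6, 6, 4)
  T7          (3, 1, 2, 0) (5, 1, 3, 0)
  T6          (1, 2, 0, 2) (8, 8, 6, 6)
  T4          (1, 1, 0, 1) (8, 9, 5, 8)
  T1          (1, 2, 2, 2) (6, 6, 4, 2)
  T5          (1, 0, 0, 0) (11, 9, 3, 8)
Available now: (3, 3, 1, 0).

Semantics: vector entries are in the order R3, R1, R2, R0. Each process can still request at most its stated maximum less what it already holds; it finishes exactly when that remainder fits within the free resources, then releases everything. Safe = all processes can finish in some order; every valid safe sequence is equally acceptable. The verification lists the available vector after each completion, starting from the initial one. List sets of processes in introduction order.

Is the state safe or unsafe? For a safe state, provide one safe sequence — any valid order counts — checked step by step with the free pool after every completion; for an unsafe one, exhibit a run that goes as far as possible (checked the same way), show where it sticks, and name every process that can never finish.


SAFE — a valid safe sequence is T7, T1, T3, T6, T4, T5.
Key observation: T7 marks the first exact bind of the order: its need (2, 0, 1, 0) fits the free (3, 3, 1, 0) with zero slack on a requested resource.
Walking it through:
  pool = (3, 3, 1, 0)
  run T7 (needs (2, 0, 1, 0), free (3, 3, 1, 0)); after release of (3, 1, 2, 0) the pool is (6, 4, 3, 0)
  run T1 (needs (5, 4, 2, 0), free (6, 4, 3, 0)); after release of (1, 2, 2, 2) the pool is (7, 6, 5, 2)
  run T3 (needs (6, 6, 5, 1), free (7, 6, 5, 2)); after release of (1, 0, 1, 3) the pool is (8, 6, 6, 5)
  run T6 (needs (7, 6, 6, 4), free (8, 6, 6, 5)); after release of (1, 2, 0, 2) the pool is (9, 8, 6, 7)
  run T4 (needs (7, 8, 5, 7), free (9, 8, 6, 7)); after release of (1, 1, 0, 1) the pool is (10, 9, 6, 8)
  run T5 (needs (10, 9, 3, 8), free (10, 9, 6, 8)); after release of (1, 0, 0, 0) the pool is (11, 9, 6, 8)


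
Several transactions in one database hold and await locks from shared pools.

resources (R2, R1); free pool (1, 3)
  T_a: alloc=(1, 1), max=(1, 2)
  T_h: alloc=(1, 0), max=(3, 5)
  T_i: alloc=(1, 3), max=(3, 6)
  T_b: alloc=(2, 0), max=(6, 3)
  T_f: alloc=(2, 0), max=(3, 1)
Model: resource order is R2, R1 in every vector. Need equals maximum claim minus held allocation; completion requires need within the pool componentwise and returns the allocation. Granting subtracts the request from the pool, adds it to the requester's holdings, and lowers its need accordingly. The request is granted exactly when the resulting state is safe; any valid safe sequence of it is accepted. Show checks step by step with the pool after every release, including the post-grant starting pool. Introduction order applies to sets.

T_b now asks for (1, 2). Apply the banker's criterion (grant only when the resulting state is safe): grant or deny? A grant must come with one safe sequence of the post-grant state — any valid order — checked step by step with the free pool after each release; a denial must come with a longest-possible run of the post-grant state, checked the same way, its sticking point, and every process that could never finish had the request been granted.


GRANT: granting preserves safety; a valid post-grant sequence is T_a, T_f, T_b, T_i, T_h.
Key observation: (0, 1) free after granting still covers T_a first, and each release covers the next.
Step-by-step check of the post-grant state:
  pool = (0, 1)
  T_a needs (0, 1) <= (0, 1) -> finishes; pool += (1, 1) = (1, 2)
  T_f needs (1, 1) <= (1, 2) -> finishes; pool += (2, 0) = (3, 2)
  T_b needs (3, 1) <= (3, 2) -> finishes; pool += (3, 2) = (6, 4)
  T_i needs (2, 3) <= (6, 4) -> finishes; pool += (1, 3) = (7, 7)
  T_h needs (2, 5) <= (7, 7) -> finishes; pool += (1, 0) = (8, 7)


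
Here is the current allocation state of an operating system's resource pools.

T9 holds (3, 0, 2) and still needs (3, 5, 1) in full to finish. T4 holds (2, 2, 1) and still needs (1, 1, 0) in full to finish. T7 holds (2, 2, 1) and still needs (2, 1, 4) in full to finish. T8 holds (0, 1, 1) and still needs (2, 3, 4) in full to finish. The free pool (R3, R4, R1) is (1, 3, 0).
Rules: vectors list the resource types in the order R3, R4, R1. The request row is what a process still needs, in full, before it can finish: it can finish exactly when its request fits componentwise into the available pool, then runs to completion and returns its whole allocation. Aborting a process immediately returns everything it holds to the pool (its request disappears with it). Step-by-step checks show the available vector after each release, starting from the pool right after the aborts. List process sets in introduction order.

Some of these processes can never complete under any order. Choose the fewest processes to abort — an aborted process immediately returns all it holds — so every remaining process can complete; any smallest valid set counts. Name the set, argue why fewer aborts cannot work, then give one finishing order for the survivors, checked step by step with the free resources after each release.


The answer: abort T8.
Key observation: T7 had no path to completion before; after the abort of T8 ((0, 1, 1) returned), step 3 is where it fits.
Minimality: the empty abort set fails — the state is deadlocked as it stands.
The survivors complete as T4, T9, T7. Check, step by step (starting from the post-abort pool):
  pool = (1, 4, 1)
  T4 needs (1, 1, 0) <= (1, 4, 1) -> finishes; pool += (2, 2, 1) = (3, 6, 2)
  T9 needs (3, 5, 1) <= (3, 6, 2) -> finishes; pool += (3, 0, 2) = (6, 6, 4)
  T7 needs (2, 1, 4) <= (6, 6, 4) -> finishes; pool += (2, 2, 1) = (8, 8, 5)


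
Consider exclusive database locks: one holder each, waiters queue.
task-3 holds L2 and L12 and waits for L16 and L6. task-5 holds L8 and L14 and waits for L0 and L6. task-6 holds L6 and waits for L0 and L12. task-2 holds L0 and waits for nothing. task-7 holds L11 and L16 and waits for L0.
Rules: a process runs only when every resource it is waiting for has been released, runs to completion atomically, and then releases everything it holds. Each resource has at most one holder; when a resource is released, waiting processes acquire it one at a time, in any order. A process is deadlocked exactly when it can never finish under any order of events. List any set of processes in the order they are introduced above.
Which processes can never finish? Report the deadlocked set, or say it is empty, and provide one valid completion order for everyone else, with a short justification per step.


Deadlocked: task-3, task-5 and task-6.
Key observation: the knot is the closed ring of waits task-3 -> task-6 -> task-3; task-5 waits into the deadlock from upstream.
One completion order for the rest: task-2, task-7.
Step-by-step check:
  task-2 waits on nothing -> runs at once and releases L0
  task-7 waits on L0 — all released -> runs and releases L11 and L16


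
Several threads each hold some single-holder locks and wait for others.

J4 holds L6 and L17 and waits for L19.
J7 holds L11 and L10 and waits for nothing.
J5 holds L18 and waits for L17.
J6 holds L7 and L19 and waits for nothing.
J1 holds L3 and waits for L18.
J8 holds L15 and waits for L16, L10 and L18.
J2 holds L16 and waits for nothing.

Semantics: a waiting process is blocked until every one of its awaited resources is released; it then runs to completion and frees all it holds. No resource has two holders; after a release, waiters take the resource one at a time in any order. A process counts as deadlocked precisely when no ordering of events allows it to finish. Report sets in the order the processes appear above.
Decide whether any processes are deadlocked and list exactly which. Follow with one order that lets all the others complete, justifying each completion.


The deadlocked set is empty.
Key observation: the wait graph is acyclic; completion cascades from the unblocked processes through everyone else.
The rest can finish in the order J6, J2, J4, J7, J5, J1, J8.
Check, step by step:
  run J6 (it waits on nothing); releases L7 and L19
  run J2 (it waits on nothing); releases L16
  run J4 (all its waits — L19 — are resolved); releases L6 and L17
  run J7 (it waits on nothing); releases L11 and L10
  run J5 (all its waits — L17 — are resolved); releases L18
  run J1 (all its waits — L18 — are resolved); releases L3
  run J8 (all its waits — L16, L10 and L18 — are resolved); releases L15


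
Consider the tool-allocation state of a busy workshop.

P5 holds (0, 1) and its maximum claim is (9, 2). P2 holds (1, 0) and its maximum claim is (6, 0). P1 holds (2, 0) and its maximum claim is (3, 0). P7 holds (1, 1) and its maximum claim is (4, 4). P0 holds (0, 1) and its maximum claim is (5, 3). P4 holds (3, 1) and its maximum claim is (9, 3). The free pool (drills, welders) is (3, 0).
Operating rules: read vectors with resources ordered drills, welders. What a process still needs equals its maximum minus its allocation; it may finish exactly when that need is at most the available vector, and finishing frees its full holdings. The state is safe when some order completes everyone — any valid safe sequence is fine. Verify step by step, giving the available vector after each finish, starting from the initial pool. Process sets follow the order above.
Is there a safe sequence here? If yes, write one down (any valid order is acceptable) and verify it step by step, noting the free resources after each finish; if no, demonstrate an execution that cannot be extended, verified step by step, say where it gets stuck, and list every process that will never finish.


UNSAFE.
Key observation: after P1, P2 complete, (6, 0) is the best the pool ever gets, yet each leftover process wants more welders.
A maximal execution: P1, P2 — then nothing else fits. Check, step by step:
  pool = (3, 0)
  P1: need (1, 0) fits (3, 0); releases (2, 0), pool now (5, 0)
  P2: need (5, 0) fits (5, 0); releases (1, 0), pool now (6, 0)
  blocked: P5 wants (9, 1), pool (6, 0) — not enough drills and welders
  blocked: P7 wants (3, 3), pool (6, 0) — not enough welders
  blocked: P0 wants (5, 2), pool (6, 0) — not enough welders
  blocked: P4 wants (6, 2), pool (6, 0) — not enough welders
Permanently blocked: P5, P7, P0 and P4.


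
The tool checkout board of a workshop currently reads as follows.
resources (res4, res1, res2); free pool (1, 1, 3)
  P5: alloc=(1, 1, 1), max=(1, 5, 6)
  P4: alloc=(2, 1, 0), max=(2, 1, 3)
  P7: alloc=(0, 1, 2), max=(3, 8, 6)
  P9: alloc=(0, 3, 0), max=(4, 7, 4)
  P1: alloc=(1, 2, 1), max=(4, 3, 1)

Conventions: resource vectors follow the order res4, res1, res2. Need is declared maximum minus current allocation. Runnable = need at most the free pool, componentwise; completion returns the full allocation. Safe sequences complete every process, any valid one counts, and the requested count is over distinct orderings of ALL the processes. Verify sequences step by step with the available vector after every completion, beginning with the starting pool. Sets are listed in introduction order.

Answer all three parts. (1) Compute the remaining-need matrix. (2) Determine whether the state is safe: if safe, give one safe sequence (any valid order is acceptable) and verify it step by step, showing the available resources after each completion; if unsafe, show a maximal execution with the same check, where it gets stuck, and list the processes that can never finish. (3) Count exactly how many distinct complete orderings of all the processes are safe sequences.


(1) Outstanding need per process (order res4, res1, res2):
  P5: (0, 4, 5)
  P4: (0, 0, 3)
  P7: (3, 7, 4)
  P9: (4, 4, 4)
  P1: (3, 1, 0)
(2) SAFE, for example via the order P4, P1, P9, P7, P5.
Key observation: the order's first zero-slack moment is P4 ((0, 0, 3) needed, (1, 1, 3) free — a requested resource with nothing to spare).
Check, step by step:
  pool = (1, 1, 3)
  P4: need (0, 0, 3) fits (1, 1, 3); releases (2, 1, 0), pool now (3, 2, 3)
  P1: need (3, 1, 0) fits (3, 2, 3); releases (1, 2, 1), pool now (4, 4, 4)
  P9: need (4, 4, 4) fits (4, 4, 4); releases (0, 3, 0), pool now (4, 7, 4)
  P7: need (3, 7, 4) fits (4, 7, 4); releases (0, 1, 2), pool now (4, 8, 6)
  P5: need (0, 4, 5) fits (4, 8, 6); releases (1, 1, 1), pool now (5, 9, 7)
(3) Exactly 1 of the possible complete orderings is a safe sequence.


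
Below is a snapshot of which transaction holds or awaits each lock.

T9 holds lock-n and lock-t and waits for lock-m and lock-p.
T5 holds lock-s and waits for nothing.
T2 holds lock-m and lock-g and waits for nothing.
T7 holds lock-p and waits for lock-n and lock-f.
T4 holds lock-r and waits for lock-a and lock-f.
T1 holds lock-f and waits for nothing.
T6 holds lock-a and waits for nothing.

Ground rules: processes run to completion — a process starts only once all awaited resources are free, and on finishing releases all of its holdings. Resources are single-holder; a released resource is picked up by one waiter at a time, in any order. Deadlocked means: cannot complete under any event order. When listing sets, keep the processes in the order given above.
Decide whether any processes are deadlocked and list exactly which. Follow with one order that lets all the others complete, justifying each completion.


Deadlocked set: T9 and T7.
Key observation: along T9 -> T7 -> T9, each member waits on what the next one holds — a deadlock; no other process is dragged down with it.
The rest can finish in the order T2, T5, T1, T6, T4.
Check, step by step:
  T2 waits on nothing -> runs at once and releases lock-m and lock-g
  T5 waits on nothing -> runs at once and releases lock-s
  T1 waits on nothing -> runs at once and releases lock-f
  T6 waits on nothing -> runs at once and releases lock-a
  T4 waits on lock-a and lock-f — all released -> runs and releases lock-r


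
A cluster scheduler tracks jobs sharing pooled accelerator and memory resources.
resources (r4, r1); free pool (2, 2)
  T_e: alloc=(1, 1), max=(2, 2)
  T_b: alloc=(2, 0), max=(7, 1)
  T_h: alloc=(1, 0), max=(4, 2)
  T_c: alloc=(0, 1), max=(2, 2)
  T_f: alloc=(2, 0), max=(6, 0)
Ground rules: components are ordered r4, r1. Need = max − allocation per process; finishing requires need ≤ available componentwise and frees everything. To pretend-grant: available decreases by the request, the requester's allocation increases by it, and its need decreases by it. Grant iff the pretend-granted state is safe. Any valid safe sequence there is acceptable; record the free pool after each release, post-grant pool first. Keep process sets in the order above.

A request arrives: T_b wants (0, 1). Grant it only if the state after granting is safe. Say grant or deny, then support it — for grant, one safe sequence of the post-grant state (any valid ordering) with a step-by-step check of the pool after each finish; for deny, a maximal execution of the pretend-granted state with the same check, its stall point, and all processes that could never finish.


GRANT. The post-grant state is safe; one safe sequence: T_e, T_h, T_f, T_c, T_b.
Key observation: granting shrinks the pool to (2, 1), yet T_e still fits and the chain goes through.
Check on the post-grant state, step by step:
  pool = (2, 1)
  run T_e (needs (1, 1), free (2, 1)); after release of (1, 1) the pool is (3, 2)
  run T_h (needs (3, 2), free (3, 2)); after release of (1, 0) the pool is (4, 2)
  run T_f (needs (4, 0), free (4, 2)); after release of (2, 0) the pool is (6, 2)
  run T_c (needs (2, 1), free (6, 2)); after release of (0, 1) the pool is (6, 3)
  run T_b (needs (5, 0), free (6, 3)); after release of (2, 1) the pool is (8, 4)


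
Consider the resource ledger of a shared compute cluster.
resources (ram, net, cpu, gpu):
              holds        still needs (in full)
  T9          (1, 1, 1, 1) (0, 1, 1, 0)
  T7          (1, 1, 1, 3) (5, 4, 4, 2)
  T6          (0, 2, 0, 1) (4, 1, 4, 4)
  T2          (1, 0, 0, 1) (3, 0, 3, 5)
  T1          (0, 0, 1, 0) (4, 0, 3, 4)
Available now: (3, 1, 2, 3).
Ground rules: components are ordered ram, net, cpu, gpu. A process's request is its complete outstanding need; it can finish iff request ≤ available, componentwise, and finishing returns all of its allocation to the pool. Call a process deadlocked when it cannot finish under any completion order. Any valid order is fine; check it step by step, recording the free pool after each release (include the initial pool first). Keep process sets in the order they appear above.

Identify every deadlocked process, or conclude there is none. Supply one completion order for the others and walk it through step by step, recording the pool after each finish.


The deadlocked set is empty.
Key observation: T9 fits the free pool immediately, and its release cascades until everyone finishes.
One completion order for the rest: T9, T1, T6, T2, T7. Verifying each step:
  pool = (3, 1, 2, 3)
  T9: need (0, 1, 1, 0) fits (3, 1, 2, 3); releases (1, 1, 1, 1), pool now (4, 2, 3, 4)
  T1: need (4, 0, 3, 4) fits (4, 2, 3, 4); releases (0, 0, 1, 0), pool now (4, 2, 4, 4)
  T6: need (4, 1, 4, 4) fits (4, 2, 4, 4); releases (0, 2, 0, 1), pool now (4, 4, 4, 5)
  T2: need (3, 0, 3, 5) fits (4, 4, 4, 5); releases (1, 0, 0, 1), pool now (5, 4, 4, 6)
  T7: need (5, 4, 4, 2) fits (5, 4, 4, 6); releases (1, 1, 1, 3), pool now (6, 5, 5, 9)


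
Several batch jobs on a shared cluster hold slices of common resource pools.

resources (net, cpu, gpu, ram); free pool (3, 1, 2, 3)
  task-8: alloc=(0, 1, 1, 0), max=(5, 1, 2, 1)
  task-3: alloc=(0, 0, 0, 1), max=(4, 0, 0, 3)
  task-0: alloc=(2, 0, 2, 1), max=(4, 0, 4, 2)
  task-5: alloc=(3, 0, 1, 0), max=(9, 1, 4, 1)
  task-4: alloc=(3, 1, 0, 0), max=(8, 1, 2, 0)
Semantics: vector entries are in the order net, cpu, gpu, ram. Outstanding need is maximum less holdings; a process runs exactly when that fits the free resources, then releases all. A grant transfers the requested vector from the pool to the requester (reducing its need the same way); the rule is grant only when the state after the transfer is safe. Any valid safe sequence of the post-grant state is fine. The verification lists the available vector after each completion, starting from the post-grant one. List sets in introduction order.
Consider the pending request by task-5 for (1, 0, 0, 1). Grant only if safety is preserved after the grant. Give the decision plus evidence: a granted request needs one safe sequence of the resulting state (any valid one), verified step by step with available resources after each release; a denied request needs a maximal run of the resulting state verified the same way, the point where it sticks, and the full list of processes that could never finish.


DENY. Granting would leave the state unsafe.
Key observation: task-0, task-3 can finish, but then (4, 1, 4, 4) is all there is, and the blocked group's net demands exceed it.
Pretend the grant happened; the run task-0, task-3 goes as far as possible. Walking it through:
  pool = (2, 1, 2, 2)
  task-0 needs (2, 0, 2, 1) <= (2, 1, 2, 2) -> finishes; pool += (2, 0, 2, 1) = (4, 1, 4, 3)
  task-3 needs (4, 0, 0, 2) <= (4, 1, 4, 3) -> finishes; pool += (0, 0, 0, 1) = (4, 1, 4, 4)
  task-8 still needs (5, 0, 1, 1) but only (4, 1, 4, 4) is free — short on net
  task-5 still needs (5, 1, 3, 0) but only (4, 1, 4, 4) is free — short on net
  task-4 still needs (5, 0, 2, 0) but only (4, 1, 4, 4) is free — short on net
Processes that could never finish after the grant: task-8, task-5 and task-4.


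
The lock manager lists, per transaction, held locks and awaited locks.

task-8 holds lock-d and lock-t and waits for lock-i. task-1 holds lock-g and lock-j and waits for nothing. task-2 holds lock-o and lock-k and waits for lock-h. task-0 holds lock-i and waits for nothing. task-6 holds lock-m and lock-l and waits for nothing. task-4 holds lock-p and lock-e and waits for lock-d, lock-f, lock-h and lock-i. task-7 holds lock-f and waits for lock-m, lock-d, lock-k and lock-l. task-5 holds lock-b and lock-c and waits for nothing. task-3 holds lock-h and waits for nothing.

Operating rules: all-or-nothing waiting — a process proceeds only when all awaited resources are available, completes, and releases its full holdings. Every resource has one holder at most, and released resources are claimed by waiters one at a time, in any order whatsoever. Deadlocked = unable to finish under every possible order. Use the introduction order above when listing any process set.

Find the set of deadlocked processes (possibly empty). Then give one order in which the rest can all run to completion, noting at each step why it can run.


No process is deadlocked.
Key observation: every chain of waits terminates; starting from the processes that wait on nothing, all the rest unlock in turn.
A valid finishing order for the others: task-0, task-3, task-2, task-8, task-5, task-1, task-6, task-7, task-4.
Verifying each step:
  run task-0 (it waits on nothing); releases lock-i
  run task-3 (it waits on nothing); releases lock-h
  task-2 waits on lock-h — all released -> runs and releases lock-o and lock-k
  task-8 waits on lock-i — all released -> runs and releases lock-d and lock-t
  run task-5 (it waits on nothing); releases lock-b and lock-c
  run task-1 (it waits on nothing); releases lock-g and lock-j
  run task-6 (it waits on nothing); releases lock-m and lock-l
  task-7 waits on lock-m, lock-d, lock-k and lock-l — all released -> runs and releases lock-f
  task-4 waits on lock-d, lock-f, lock-h and lock-i — all released -> runs and releases lock-p and lock-e


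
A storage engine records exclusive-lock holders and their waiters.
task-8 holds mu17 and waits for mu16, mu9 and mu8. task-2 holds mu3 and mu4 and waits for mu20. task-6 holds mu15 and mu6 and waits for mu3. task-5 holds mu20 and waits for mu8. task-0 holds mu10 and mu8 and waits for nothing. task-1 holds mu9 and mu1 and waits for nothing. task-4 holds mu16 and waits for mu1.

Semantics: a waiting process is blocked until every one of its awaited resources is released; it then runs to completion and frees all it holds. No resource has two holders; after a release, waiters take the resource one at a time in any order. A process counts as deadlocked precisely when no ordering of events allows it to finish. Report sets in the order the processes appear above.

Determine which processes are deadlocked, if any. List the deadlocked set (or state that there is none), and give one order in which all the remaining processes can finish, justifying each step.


The deadlocked set is empty.
Key observation: every chain of waits terminates; starting from the processes that wait on nothing, all the rest unlock in turn.
The rest can finish in the order task-1, task-0, task-5, task-4, task-2, task-8, task-6.
Walking it through:
  task-1: no waits; runs immediately, freeing mu9 and mu1
  task-0: no waits; runs immediately, freeing mu10 and mu8
  task-5: everything it awaited (mu8) is free; runs, freeing mu20
  task-4: everything it awaited (mu1) is free; runs, freeing mu16
  task-2: everything it awaited (mu20) is free; runs, freeing mu3 and mu4
  task-8: everything it awaited (mu16, mu9 and mu8) is free; runs, freeing mu17
  task-6: everything it awaited (mu3) is free; runs, freeing mu15 and mu6


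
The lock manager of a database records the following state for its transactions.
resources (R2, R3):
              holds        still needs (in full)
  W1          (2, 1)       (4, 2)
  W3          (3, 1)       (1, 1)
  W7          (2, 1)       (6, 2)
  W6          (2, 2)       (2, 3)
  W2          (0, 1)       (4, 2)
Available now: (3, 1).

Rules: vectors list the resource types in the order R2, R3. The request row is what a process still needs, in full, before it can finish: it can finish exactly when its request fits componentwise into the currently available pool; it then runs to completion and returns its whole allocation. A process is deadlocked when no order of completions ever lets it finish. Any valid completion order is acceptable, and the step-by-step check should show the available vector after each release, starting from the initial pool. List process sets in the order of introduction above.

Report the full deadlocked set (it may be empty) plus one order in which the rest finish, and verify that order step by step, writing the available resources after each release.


Nothing here is deadlocked.
Key observation: W3 leads a chain of completions in which each release enables another process.
A valid finishing order for the others: W3, W2, W6, W1, W7. Step-by-step check:
  pool = (3, 1)
  W3 needs (1, 1) <= (3, 1) -> finishes; pool += (3, 1) = (6, 2)
  W2 needs (4, 2) <= (6, 2) -> finishes; pool += (0, 1) = (6, 3)
  W6 needs (2, 3) <= (6, 3) -> finishes; pool += (2, 2) = (8, 5)
  W1 needs (4, 2) <= (8, 5) -> finishes; pool += (2, 1) = (10, 6)
  W7 needs (6, 2) <= (10, 6) -> finishes; pool += (2, 1) = (12, 7)


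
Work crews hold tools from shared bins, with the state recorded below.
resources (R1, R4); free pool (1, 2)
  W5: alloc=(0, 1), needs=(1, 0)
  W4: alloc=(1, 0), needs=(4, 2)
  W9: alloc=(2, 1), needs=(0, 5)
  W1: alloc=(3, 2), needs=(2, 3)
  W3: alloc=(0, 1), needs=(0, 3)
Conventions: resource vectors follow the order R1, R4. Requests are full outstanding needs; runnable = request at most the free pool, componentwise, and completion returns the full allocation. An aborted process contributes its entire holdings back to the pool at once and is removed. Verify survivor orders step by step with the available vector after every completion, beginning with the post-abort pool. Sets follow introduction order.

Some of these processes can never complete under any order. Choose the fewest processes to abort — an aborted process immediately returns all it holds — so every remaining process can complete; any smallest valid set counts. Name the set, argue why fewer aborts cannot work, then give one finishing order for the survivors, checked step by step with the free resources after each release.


Abort W9.
Key observation: the deadlocked W1 becomes finishable only because W9 released (2, 1); it completes at step 2 below.
Minimality: the empty abort set fails — the state is deadlocked as it stands.
One survivor order: W5, W1, W3, W4. Walking it through (post-abort pool first):
  pool = (3, 3)
  W5: need (1, 0) fits (3, 3); releases (0, 1), pool now (3, 4)
  W1: need (2, 3) fits (3, 4); releases (3, 2), pool now (6, 6)
  W3: need (0, 3) fits (6, 6); releases (0, 1), pool now (6, 7)
  W4: need (4, 2) fits (6, 7); releases (1, 0), pool now (7, 7)


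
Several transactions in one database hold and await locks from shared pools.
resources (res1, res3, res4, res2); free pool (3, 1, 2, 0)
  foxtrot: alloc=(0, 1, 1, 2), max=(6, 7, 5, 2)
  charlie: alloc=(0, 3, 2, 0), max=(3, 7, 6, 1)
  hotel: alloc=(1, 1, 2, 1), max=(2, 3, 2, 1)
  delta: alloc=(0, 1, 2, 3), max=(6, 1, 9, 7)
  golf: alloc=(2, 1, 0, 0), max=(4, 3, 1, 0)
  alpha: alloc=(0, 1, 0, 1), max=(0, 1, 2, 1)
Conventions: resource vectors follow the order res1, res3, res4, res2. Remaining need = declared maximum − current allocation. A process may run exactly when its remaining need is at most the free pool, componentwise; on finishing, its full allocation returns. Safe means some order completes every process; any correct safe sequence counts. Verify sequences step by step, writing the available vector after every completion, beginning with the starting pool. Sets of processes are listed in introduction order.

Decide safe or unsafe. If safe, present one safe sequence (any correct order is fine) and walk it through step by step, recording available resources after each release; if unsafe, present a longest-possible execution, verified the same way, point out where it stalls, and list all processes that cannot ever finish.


SAFE — a valid safe sequence is alpha, golf, hotel, charlie, foxtrot, delta.
Key observation: at alpha the run first touches a limit — (0, 0, 2, 0) against (3, 1, 2, 0), exact on a resource it actually requests.
Verifying each step:
  pool = (3, 1, 2, 0)
  run alpha (needs (0, 0, 2, 0), free (3, 1, 2, 0)); after release of (0, 1, 0, 1) the pool is (3, 2, 2, 1)
  run golf (needs (2, 2, 1, 0), free (3, 2, 2, 1)); after release of (2, 1, 0, 0) the pool is (5, 3, 2, 1)
  run hotel (needs (1, 2, 0, 0), free (5, 3, 2, 1)); after release of (1, 1, 2, 1) the pool is (6, 4, 4, 2)
  run charlie (needs (3, 4, 4, 1), free (6, 4, 4, 2)); after release of (0, 3, 2, 0) the pool is (6, 7, 6, 2)
  run foxtrot (needs (6, 6, 4, 0), free (6, 7, 6, 2)); after release of (0, 1, 1, 2) the pool is (6, 8, 7, 4)
  run delta (needs (6, 0, 7, 4), free (6, 8, 7, 4)); after release of (0, 1, 2, 3) the pool is (6, 9, 9, 7)


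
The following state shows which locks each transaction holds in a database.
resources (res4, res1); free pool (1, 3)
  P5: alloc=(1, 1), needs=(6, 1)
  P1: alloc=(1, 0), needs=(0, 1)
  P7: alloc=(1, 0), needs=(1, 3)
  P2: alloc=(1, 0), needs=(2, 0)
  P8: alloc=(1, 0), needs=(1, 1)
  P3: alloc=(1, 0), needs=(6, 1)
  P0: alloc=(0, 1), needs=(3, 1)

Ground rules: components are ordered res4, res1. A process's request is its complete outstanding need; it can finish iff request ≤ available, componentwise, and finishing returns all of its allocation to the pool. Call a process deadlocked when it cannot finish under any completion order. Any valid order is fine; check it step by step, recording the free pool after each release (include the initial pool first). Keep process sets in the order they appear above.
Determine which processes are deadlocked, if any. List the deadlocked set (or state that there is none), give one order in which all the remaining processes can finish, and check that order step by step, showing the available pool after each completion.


Deadlocked set: P5 and P3.
Key observation: the pool after P7, P1, P2, P8, P0 is (5, 4); every surviving request exceeds it in res4, so progress ends there.
A valid finishing order for the others: P7, P1, P2, P8, P0. Verifying each step:
  pool = (1, 3)
  P7: need (1, 3) fits (1, 3); releases (1, 0), pool now (2, 3)
  P1: need (0, 1) fits (2, 3); releases (1, 0), pool now (3, 3)
  P2: need (2, 0) fits (3, 3); releases (1, 0), pool now (4, 3)
  P8: need (1, 1) fits (4, 3); releases (1, 0), pool now (5, 3)
  P0: need (3, 1) fits (5, 3); releases (0, 1), pool now (5, 4)
The blocked processes can never fit:
  P5 cannot run: need (6, 1) vs free (5, 4) (insufficient res4)
  P3 cannot run: need (6, 1) vs free (5, 4) (insufficient res4)


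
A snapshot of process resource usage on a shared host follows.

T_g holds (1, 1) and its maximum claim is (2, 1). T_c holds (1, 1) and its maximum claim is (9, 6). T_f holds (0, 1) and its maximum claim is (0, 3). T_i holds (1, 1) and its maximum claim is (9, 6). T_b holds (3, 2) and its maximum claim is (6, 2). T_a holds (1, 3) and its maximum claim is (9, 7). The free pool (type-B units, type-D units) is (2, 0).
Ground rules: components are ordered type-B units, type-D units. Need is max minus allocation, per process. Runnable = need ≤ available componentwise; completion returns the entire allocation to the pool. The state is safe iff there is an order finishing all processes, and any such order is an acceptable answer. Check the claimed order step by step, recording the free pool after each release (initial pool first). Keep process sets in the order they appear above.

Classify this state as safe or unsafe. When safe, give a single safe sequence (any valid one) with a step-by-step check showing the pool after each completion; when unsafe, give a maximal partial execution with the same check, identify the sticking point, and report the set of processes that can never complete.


UNSAFE.
Key observation: T_g, T_b, T_f can finish, but then (6, 4) is all there is, and the blocked group's type-B units demands exceed it.
A maximal execution: T_g, T_b, T_f — then nothing else fits. Check, step by step:
  pool = (2, 0)
  run T_g (needs (1, 0), free (2, 0)); after release of (1, 1) the pool is (3, 1)
  run T_b (needs (3, 0), free (3, 1)); after release of (3, 2) the pool is (6, 3)
  run T_f (needs (0, 2), free (6, 3)); after release of (0, 1) the pool is (6, 4)
  blocked: T_c wants (8, 5), pool (6, 4) — not enough type-B units and type-D units
  blocked: T_i wants (8, 5), pool (6, 4) — not enough type-B units and type-D units
  blocked: T_a wants (8, 4), pool (6, 4) — not enough type-B units
Never able to finish: T_c, T_i and T_a.
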